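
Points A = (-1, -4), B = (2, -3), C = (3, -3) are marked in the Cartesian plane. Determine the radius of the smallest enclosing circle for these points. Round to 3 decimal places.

2.062

Side lengths²: AB² = 10, AC² = 17, BC² = 1.
Since AC² = 17 ≥ 10 + 1 = 11, the angle opposite AC is not acute, so the smallest enclosing circle has AC as diameter.
Centre = midpoint of AC = (1, -3.5), r² = 17/4 = 4.25.
r = √(4.25) ≈ 2.062.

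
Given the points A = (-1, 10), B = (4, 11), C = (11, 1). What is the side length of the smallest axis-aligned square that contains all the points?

12

The bounding box has width 12 and height 10.
An axis-aligned square enclosing the set must have side ≥ max(width, height).
So the minimum side is max(12, 10) = 12.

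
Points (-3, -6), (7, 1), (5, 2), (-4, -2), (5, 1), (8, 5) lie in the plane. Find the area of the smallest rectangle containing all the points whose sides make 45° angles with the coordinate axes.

In coordinates u = x + y, v = x − y the rectangle is axis-aligned; the map (x,y)→(u,v) scales areas by 2.
u-values: -9, 8, 7, -6, 6, 13; range = 13 − (-9) = 22.
v-values: 3, 6, 3, -2, 4, 3; range = 6 − (-2) = 8.
Area = (22 × 8) / 2 = 88.

88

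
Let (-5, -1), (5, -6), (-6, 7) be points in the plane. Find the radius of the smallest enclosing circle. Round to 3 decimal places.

Call the three points A, B, C in the order given.
Side lengths²: AB² = 125, AC² = 65, BC² = 290.
Since BC² = 290 ≥ 125 + 65 = 190, the angle opposite BC is not acute, so the smallest enclosing circle has BC as diameter.
Centre = midpoint of BC = (-0.5, 0.5), r² = 290/4 = 72.5.
r = √(72.5) ≈ 8.515.

8.515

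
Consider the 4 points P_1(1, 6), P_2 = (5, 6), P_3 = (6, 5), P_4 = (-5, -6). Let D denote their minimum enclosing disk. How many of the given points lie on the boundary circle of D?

3

A smallest enclosing disk is always determined by at most three of the input points on its boundary.
The farthest pair is P_2–P_4 with squared distance 244. The circle on this segment as diameter has centre (0, 0) and r² = 244/4 = 61.
Check P_1: distance² to centre = 37 ≤ 61, so it lies inside.
All remaining points lie in this disk, and no smaller disk contains both endpoints, so this is the minimum enclosing circle.
The points at distance exactly r from the centre are P_2, P_3, P_4 — 3 points.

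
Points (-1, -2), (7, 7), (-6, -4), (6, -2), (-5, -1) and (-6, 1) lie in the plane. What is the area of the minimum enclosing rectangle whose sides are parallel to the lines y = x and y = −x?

180

In coordinates u = x + y, v = x − y the rectangle is axis-aligned; the map (x,y)→(u,v) scales areas by 2.
u-values: -3, 14, -10, 4, -6, -5; range = 14 − (-10) = 24.
v-values: 1, 0, -2, 8, -4, -7; range = 8 − (-7) = 15.
Area = (24 × 15) / 2 = 180.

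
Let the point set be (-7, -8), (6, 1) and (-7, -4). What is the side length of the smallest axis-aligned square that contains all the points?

13

The bounding box has width 13 and height 9.
An axis-aligned square enclosing the set must have side ≥ max(width, height).
So the minimum side is max(13, 9) = 13.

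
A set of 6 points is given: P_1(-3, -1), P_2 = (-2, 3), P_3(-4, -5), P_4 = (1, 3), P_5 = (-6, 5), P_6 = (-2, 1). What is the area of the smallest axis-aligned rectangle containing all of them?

x ranges over [-6, 1], width 7.
y ranges over [-5, 5], height 10.
Area = 7 × 10 = 70.

70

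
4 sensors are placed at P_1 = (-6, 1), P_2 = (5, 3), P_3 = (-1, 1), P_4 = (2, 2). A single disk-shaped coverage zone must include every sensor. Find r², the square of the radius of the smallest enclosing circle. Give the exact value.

31.25

The farthest pair is P_1–P_2 with squared distance 125. The circle on this segment as diameter has centre (-0.5, 2) and r² = 125/4 = 31.25.
Check P_3: distance² to centre = 1.25 ≤ 31.25, so it lies inside.
All remaining points lie in this disk, and no smaller disk contains both endpoints, so this is the minimum enclosing circle.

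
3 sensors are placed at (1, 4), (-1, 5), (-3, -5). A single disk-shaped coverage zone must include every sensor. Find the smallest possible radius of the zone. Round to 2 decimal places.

Call the three points A, B, C in the order given.
Side lengths²: AB² = 5, AC² = 97, BC² = 104.
Since BC² = 104 ≥ 97 + 5 = 102, the angle opposite BC is not acute, so the smallest enclosing circle has BC as diameter.
Centre = midpoint of BC = (-2, 0), r² = 104/4 = 26.
r = √26 ≈ 5.10.

5.10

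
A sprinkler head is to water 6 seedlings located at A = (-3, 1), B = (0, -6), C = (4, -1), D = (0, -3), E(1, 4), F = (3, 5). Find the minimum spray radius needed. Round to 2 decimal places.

By Welzl's lemma the MEC is supported by two points (diametrically opposite) or three points (on a circumcircle).
The farthest pair is B–F with squared distance 130. The circle on this segment as diameter has centre (1.5, -0.5) and r² = 130/4 = 32.5.
Check A: distance² to centre = 22.5 ≤ 32.5, so it lies inside.
All remaining points lie in this disk, and no smaller disk contains both endpoints, so this is the minimum enclosing circle.
r = √(32.5) ≈ 5.70.

5.70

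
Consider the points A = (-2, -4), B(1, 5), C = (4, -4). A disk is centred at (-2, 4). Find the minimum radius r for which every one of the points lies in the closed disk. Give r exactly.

The required radius is the distance from (-2, 4) to the farthest point.
Squared distances: 64, 10, 100.
Maximum is 100, attained at C.
r = √100 = 10.

10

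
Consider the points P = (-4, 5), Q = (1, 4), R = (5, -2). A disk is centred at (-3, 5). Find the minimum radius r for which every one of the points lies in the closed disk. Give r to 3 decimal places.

10.630

The required radius is the distance from (-3, 5) to the farthest point.
Squared distances: 1, 17, 113.
Maximum is 113, attained at R.
r = √113 ≈ 10.630.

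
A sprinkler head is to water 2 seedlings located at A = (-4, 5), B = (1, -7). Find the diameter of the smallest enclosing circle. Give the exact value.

13

The smallest circle enclosing two points has them as diameter endpoints.
Centre = midpoint = (-1.5, -1); r² = |AB|²/4 = 169/4 = 42.25.
Diameter = 2r = 2√(42.25) = 13.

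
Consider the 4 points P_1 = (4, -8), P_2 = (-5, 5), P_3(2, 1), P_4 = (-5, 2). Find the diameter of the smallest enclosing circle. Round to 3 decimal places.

15.811

A smallest enclosing disk is always determined by at most three of the input points on its boundary.
The farthest pair is P_1–P_2 with squared distance 250. The circle on this segment as diameter has centre (-0.5, -1.5) and r² = 250/4 = 62.5.
Check P_3: distance² to centre = 12.5 ≤ 62.5, so it lies inside.
All remaining points lie in this disk, and no smaller disk contains both endpoints, so this is the minimum enclosing circle.
Diameter = 2r = 2√(62.5) ≈ 15.811.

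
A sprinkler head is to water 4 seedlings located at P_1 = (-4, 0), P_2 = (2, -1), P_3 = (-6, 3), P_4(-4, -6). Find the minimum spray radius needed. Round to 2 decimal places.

The minimum enclosing circle of a finite set is fixed by two of the points (as a diameter) or three (as a circumcircle).
The minimum enclosing circle is determined by three boundary points: P_2, P_3, P_4.
Their circumcentre is (-3.03125, -1.0625) with r² = 25.3173828125.
The farthest remaining point P_1 is at distance² 2.0673828125 ≤ 25.3173828125.
r = √(25.3173828125) ≈ 5.03.

5.03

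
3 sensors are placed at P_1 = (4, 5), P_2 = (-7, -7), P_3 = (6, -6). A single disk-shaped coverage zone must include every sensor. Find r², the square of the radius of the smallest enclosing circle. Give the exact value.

Side lengths²: P_1P_2² = 265, P_1P_3² = 125, P_2P_3² = 170.
Since P_1P_2² = 265 < 170 + 125 = 295, the triangle is acute, so the smallest enclosing circle is the circumcircle.
Circumcentre = (-51/58, -91/58), r² = 112625/1682.

112625/1682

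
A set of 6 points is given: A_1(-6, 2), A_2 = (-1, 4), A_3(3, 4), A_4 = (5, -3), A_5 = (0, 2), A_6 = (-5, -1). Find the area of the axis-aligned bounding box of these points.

77

x ranges over [-6, 5], width 11.
y ranges over [-3, 4], height 7.
Area = 11 × 7 = 77.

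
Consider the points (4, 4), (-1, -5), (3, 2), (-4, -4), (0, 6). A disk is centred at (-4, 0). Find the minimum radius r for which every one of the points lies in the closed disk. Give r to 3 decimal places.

The required radius is the distance from (-4, 0) to the farthest point.
Squared distances: 80, 34, 53, 16, 52.
Maximum is 80, attained at (4, 4).
r = √80 ≈ 8.944.

8.944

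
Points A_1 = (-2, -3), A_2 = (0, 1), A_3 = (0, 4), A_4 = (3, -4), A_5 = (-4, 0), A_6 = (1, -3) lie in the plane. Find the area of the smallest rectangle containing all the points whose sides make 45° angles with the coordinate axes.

In coordinates u = x + y, v = x − y the rectangle is axis-aligned; the map (x,y)→(u,v) scales areas by 2.
u-values: -5, 1, 4, -1, -4, -2; range = 4 − (-5) = 9.
v-values: 1, -1, -4, 7, -4, 4; range = 7 − (-4) = 11.
Area = (9 × 11) / 2 = 49.5.

49.5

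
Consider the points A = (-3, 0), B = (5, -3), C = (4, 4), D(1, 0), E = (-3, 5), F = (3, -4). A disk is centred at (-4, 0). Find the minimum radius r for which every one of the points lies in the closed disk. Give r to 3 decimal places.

The required radius is the distance from (-4, 0) to the farthest point.
Squared distances: 1, 90, 80, 25, 26, 65.
Maximum is 90, attained at B.
r = √90 ≈ 9.487.

9.487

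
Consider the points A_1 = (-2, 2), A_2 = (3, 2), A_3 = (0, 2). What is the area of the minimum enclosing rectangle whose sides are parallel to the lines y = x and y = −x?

In coordinates u = x + y, v = x − y the rectangle is axis-aligned; the map (x,y)→(u,v) scales areas by 2.
u-values: 0, 5, 2; range = 5 − 0 = 5.
v-values: -4, 1, -2; range = 1 − (-4) = 5.
Area = (5 × 5) / 2 = 12.5.

12.5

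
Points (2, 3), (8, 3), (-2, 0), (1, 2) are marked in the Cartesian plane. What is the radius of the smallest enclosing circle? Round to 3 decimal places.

The farthest pair is (8, 3)–(-2, 0) with squared distance 109. The circle on this segment as diameter has centre (3, 1.5) and r² = 109/4 = 27.25.
Check (2, 3): distance² to centre = 3.25 ≤ 27.25, so it lies inside.
All remaining points lie in this disk, and no smaller disk contains both endpoints, so this is the minimum enclosing circle.
r = √(27.25) ≈ 5.220.

5.220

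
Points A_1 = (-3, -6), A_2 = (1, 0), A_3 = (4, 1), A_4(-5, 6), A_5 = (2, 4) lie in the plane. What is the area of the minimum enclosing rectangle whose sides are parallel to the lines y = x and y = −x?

105

In coordinates u = x + y, v = x − y the rectangle is axis-aligned; the map (x,y)→(u,v) scales areas by 2.
u-values: -9, 1, 5, 1, 6; range = 6 − (-9) = 15.
v-values: 3, 1, 3, -11, -2; range = 3 − (-11) = 14.
Area = (15 × 14) / 2 = 105.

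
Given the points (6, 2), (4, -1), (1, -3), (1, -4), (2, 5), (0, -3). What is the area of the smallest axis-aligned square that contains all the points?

81

The bounding box has width 6 and height 9.
An axis-aligned square enclosing the set must have side ≥ max(width, height).
So the minimum side is max(6, 9) = 9.
Area = 9² = 81.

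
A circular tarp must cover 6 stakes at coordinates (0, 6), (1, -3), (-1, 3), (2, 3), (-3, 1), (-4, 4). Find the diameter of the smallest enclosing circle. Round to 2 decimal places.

A smallest enclosing disk is always determined by at most three of the input points on its boundary.
The minimum enclosing circle is determined by three boundary points: (0, 6), (1, -3), (-4, 4).
Their circumcentre is (-4/19, 27/19) with r² = 7585/361.
The farthest remaining point (-3, 1) is at distance² 2873/361 ≤ 7585/361.
Diameter = 2r = 2√(7585/361) ≈ 9.17.

9.17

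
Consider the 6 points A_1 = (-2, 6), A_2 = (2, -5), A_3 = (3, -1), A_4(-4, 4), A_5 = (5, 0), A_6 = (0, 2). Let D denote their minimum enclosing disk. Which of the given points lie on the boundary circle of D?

A_1, A_2

The farthest pair is A_1–A_2 with squared distance 137. The circle on this segment as diameter has centre (0, 0.5) and r² = 137/4 = 34.25.
Check A_3: distance² to centre = 11.25 ≤ 34.25, so it lies inside.
All remaining points lie in this disk, and no smaller disk contains both endpoints, so this is the minimum enclosing circle.
The points at distance exactly r from the centre are A_1, A_2 — 2 points.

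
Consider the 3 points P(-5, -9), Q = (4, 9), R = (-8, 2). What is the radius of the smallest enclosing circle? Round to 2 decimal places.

Side lengths²: PQ² = 405, PR² = 130, QR² = 193.
Since PQ² = 405 ≥ 193 + 130 = 323, the angle opposite PQ is not acute, so the smallest enclosing circle has PQ as diameter.
Centre = midpoint of PQ = (-0.5, 0), r² = 405/4 = 101.25.
r = √(101.25) ≈ 10.06.

10.06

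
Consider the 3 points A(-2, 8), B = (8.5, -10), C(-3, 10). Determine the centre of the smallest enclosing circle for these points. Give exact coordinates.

(2.75, 0)

Side lengths²: AB² = 434.25, AC² = 5, BC² = 532.25.
Since BC² = 532.25 ≥ 434.25 + 5 = 439.25, the angle opposite BC is not acute, so the smallest enclosing circle has BC as diameter.
Centre = midpoint of BC = (2.75, 0), r² = 532.25/4 = 133.0625.
Centre = (2.75, 0).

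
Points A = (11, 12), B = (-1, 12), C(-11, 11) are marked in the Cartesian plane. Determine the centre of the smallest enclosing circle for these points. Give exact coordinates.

(0, 11.5)

Side lengths²: AB² = 144, AC² = 485, BC² = 101.
Since AC² = 485 ≥ 144 + 101 = 245, the angle opposite AC is not acute, so the smallest enclosing circle has AC as diameter.
Centre = midpoint of AC = (0, 11.5), r² = 485/4 = 121.25.
Centre = (0, 11.5).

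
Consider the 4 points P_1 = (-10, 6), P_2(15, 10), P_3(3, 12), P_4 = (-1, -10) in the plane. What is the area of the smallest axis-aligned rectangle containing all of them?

x ranges over [-10, 15], width 25.
y ranges over [-10, 12], height 22.
Area = 25 × 22 = 550.

550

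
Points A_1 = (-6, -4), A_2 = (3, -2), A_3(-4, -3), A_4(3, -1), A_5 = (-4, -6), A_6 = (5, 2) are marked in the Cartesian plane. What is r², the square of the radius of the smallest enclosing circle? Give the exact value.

39.25

By Welzl's lemma the MEC is supported by two points (diametrically opposite) or three points (on a circumcircle).
The farthest pair is A_1–A_6 with squared distance 157. The circle on this segment as diameter has centre (-0.5, -1) and r² = 157/4 = 39.25.
Check A_2: distance² to centre = 13.25 ≤ 39.25, so it lies inside.
All remaining points lie in this disk, and no smaller disk contains both endpoints, so this is the minimum enclosing circle.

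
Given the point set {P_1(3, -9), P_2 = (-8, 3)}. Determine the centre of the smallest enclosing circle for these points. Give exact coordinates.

The smallest circle enclosing two points has them as diameter endpoints.
Centre = midpoint = (-2.5, -3); r² = |P_1P_2|²/4 = 265/4 = 66.25.
Centre = (-2.5, -3).

(-2.5, -3)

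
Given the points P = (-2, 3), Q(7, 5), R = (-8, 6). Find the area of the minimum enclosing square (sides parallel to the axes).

225

The bounding box has width 15 and height 3.
An axis-aligned square enclosing the set must have side ≥ max(width, height).
So the minimum side is max(15, 3) = 15.
Area = 15² = 225.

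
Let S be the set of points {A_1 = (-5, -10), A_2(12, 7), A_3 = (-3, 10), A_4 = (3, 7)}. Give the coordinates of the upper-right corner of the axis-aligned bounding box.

(12, 10)

x-range [-5, 12], y-range [-10, 10].
The upper-right corner is (12, 10).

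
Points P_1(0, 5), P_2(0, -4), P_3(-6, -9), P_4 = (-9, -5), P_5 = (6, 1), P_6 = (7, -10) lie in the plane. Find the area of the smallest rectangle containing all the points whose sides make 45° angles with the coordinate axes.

In coordinates u = x + y, v = x − y the rectangle is axis-aligned; the map (x,y)→(u,v) scales areas by 2.
u-values: 5, -4, -15, -14, 7, -3; range = 7 − (-15) = 22.
v-values: -5, 4, 3, -4, 5, 17; range = 17 − (-5) = 22.
Area = (22 × 22) / 2 = 242.

242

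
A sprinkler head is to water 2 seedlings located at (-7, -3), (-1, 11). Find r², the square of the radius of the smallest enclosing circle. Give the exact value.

The smallest circle enclosing two points has them as diameter endpoints.
Centre = midpoint = (-4, 4); r² = |(-7, -3)−(-1, 11)|²/4 = 232/4 = 58.

58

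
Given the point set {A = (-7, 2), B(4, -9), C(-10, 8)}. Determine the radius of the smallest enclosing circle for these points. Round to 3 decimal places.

11.011

Side lengths²: AB² = 242, AC² = 45, BC² = 485.
Since BC² = 485 ≥ 242 + 45 = 287, the angle opposite BC is not acute, so the smallest enclosing circle has BC as diameter.
Centre = midpoint of BC = (-3, -0.5), r² = 485/4 = 121.25.
r = √(121.25) ≈ 11.011.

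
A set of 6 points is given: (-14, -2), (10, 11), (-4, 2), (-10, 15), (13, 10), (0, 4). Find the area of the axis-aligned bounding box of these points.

459

x ranges over [-14, 13], width 27.
y ranges over [-2, 15], height 17.
Area = 27 × 17 = 459.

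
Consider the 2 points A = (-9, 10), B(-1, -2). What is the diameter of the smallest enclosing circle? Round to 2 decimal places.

The smallest circle enclosing two points has them as diameter endpoints.
Centre = midpoint = (-5, 4); r² = |AB|²/4 = 208/4 = 52.
Diameter = 2r = 2√52 ≈ 14.42.

14.42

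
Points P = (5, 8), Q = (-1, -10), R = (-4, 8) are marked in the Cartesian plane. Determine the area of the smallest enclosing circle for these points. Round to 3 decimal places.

Side lengths²: PQ² = 360, PR² = 81, QR² = 333.
Since PQ² = 360 < 333 + 81 = 414, the triangle is acute, so the smallest enclosing circle is the circumcircle.
Circumcentre = (0.5, -0.5), r² = 92.5.
Area = π·r² = π·92.5 ≈ 290.597.

290.597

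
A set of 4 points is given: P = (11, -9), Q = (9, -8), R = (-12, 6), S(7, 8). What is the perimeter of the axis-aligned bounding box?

Width = max x − min x = 11 − (-12) = 23.
Height = max y − min y = 8 − (-9) = 17.
Perimeter = 2(23 + 17) = 80.

80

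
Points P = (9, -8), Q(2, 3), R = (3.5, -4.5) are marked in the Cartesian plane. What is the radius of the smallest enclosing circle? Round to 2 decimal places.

Side lengths²: PQ² = 170, PR² = 42.5, QR² = 58.5.
Since PQ² = 170 ≥ 58.5 + 42.5 = 101, the angle opposite PQ is not acute, so the smallest enclosing circle has PQ as diameter.
Centre = midpoint of PQ = (5.5, -2.5), r² = 170/4 = 42.5.
r = √(42.5) ≈ 6.52.

6.52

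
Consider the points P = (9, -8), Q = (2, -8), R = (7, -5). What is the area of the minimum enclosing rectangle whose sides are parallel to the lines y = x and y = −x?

In coordinates u = x + y, v = x − y the rectangle is axis-aligned; the map (x,y)→(u,v) scales areas by 2.
u-values: 1, -6, 2; range = 2 − (-6) = 8.
v-values: 17, 10, 12; range = 17 − 10 = 7.
Area = (8 × 7) / 2 = 28.

28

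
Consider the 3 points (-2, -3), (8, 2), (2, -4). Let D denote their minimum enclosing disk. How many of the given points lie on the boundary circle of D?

Call the three points A, B, C in the order given.
Side lengths²: AB² = 125, AC² = 17, BC² = 72.
Since AB² = 125 ≥ 72 + 17 = 89, the angle opposite AB is not acute, so the smallest enclosing circle has AB as diameter.
Centre = midpoint of AB = (3, -0.5), r² = 125/4 = 31.25.
The points at distance exactly r from the centre are (-2, -3), (8, 2) — 2 points.

2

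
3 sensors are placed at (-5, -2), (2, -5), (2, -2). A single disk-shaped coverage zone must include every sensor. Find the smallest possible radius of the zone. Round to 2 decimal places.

3.81

Call the three points A, B, C in the order given.
Side lengths²: AB² = 58, AC² = 49, BC² = 9.
Since AB² = 58 ≥ 49 + 9 = 58, the angle opposite AB is not acute, so the smallest enclosing circle has AB as diameter.
Centre = midpoint of AB = (-1.5, -3.5), r² = 58/4 = 14.5.
r = √(14.5) ≈ 3.81.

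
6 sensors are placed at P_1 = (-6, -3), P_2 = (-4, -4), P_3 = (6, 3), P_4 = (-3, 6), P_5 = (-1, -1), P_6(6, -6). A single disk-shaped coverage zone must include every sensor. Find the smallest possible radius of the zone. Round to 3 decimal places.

7.522

The minimum enclosing circle is determined by three boundary points: P_1, P_4, P_6.
Their circumcentre is (27/26, -9/26) with r² = 19125/338.
The farthest remaining point P_2 is at distance² 13093/338 ≤ 19125/338.
r = √(19125/338) ≈ 7.522.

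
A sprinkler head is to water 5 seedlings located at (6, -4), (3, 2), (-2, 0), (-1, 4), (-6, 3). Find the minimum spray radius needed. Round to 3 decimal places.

The farthest pair is (6, -4)–(-6, 3) with squared distance 193. The circle on this segment as diameter has centre (0, -0.5) and r² = 193/4 = 48.25.
Check (3, 2): distance² to centre = 15.25 ≤ 48.25, so it lies inside.
All remaining points lie in this disk, and no smaller disk contains both endpoints, so this is the minimum enclosing circle.
r = √(48.25) ≈ 6.946.

6.946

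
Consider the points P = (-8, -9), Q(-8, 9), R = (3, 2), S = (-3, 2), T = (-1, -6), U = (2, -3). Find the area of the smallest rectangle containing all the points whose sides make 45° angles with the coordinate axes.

242

In coordinates u = x + y, v = x − y the rectangle is axis-aligned; the map (x,y)→(u,v) scales areas by 2.
u-values: -17, 1, 5, -1, -7, -1; range = 5 − (-17) = 22.
v-values: 1, -17, 1, -5, 5, 5; range = 5 − (-17) = 22.
Area = (22 × 22) / 2 = 242.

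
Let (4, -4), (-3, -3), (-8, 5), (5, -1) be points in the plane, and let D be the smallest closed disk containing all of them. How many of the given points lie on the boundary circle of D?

By Welzl's lemma the MEC is supported by two points (diametrically opposite) or three points (on a circumcircle).
The farthest pair is (4, -4)–(-8, 5) with squared distance 225. The circle on this segment as diameter has centre (-2, 0.5) and r² = 225/4 = 56.25.
Check (-3, -3): distance² to centre = 13.25 ≤ 56.25, so it lies inside.
All remaining points lie in this disk, and no smaller disk contains both endpoints, so this is the minimum enclosing circle.
The points at distance exactly r from the centre are (4, -4), (-8, 5) — 2 points.

2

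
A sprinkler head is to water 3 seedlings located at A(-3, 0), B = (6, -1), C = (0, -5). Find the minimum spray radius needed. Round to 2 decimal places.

Side lengths²: AB² = 82, AC² = 34, BC² = 52.
Since AB² = 82 < 52 + 34 = 86, the triangle is acute, so the smallest enclosing circle is the circumcircle.
Circumcentre = (31/21, -5/7), r² = 9061/441.
r = √(9061/441) ≈ 4.53.

4.53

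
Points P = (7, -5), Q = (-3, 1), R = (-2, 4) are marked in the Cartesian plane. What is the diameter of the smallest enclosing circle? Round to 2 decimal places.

12.73

Side lengths²: PQ² = 136, PR² = 162, QR² = 10.
Since PR² = 162 ≥ 136 + 10 = 146, the angle opposite PR is not acute, so the smallest enclosing circle has PR as diameter.
Centre = midpoint of PR = (2.5, -0.5), r² = 162/4 = 40.5.
Diameter = 2r = 2√(40.5) ≈ 12.73.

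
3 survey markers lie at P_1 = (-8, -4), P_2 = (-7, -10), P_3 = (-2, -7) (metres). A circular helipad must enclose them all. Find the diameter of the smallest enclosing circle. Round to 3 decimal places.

Side lengths²: P_1P_2² = 37, P_1P_3² = 45, P_2P_3² = 34.
Since P_1P_3² = 45 < 37 + 34 = 71, the triangle is acute, so the smallest enclosing circle is the circumcircle.
Circumcentre = (-123/22, -147/22), r² = 3145/242.
Diameter = 2r = 2√(3145/242) ≈ 7.210.

7.210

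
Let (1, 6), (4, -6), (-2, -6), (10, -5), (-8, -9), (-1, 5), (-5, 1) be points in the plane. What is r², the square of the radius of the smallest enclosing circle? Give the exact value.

145945/1521

The minimum enclosing circle is determined by three boundary points: (1, 6), (10, -5), (-8, -9).
Their circumcentre is (11/39, -49/13) with r² = 145945/1521.
The farthest remaining point (-1, 5) is at distance² 119464/1521 ≤ 145945/1521.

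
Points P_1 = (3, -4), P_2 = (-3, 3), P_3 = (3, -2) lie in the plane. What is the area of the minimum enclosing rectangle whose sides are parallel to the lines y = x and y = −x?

13

In coordinates u = x + y, v = x − y the rectangle is axis-aligned; the map (x,y)→(u,v) scales areas by 2.
u-values: -1, 0, 1; range = 1 − (-1) = 2.
v-values: 7, -6, 5; range = 7 − (-6) = 13.
Area = (2 × 13) / 2 = 13.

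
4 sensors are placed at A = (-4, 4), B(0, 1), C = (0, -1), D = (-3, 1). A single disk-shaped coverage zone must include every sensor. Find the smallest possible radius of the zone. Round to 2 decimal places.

3.20

By Welzl's lemma the MEC is supported by two points (diametrically opposite) or three points (on a circumcircle).
The farthest pair is A–C with squared distance 41. The circle on this segment as diameter has centre (-2, 1.5) and r² = 41/4 = 10.25.
Check B: distance² to centre = 4.25 ≤ 10.25, so it lies inside.
All remaining points lie in this disk, and no smaller disk contains both endpoints, so this is the minimum enclosing circle.
r = √(10.25) ≈ 3.20.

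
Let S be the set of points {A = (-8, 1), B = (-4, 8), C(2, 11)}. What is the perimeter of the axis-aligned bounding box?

40

Width = max x − min x = 2 − (-8) = 10.
Height = max y − min y = 11 − 1 = 10.
Perimeter = 2(10 + 10) = 40.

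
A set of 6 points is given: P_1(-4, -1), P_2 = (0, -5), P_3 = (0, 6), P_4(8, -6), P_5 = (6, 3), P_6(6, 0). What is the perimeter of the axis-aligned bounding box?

Width = max x − min x = 8 − (-4) = 12.
Height = max y − min y = 6 − (-6) = 12.
Perimeter = 2(12 + 12) = 48.

48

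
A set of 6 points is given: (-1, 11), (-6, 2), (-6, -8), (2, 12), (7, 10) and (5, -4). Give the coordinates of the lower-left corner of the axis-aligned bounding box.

x-range [-6, 7], y-range [-8, 12].
The lower-left corner is (-6, -8).

(-6, -8)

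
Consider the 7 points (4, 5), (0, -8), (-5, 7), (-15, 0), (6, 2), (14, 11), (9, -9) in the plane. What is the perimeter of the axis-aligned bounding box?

Width = max x − min x = 14 − (-15) = 29.
Height = max y − min y = 11 − (-9) = 20.
Perimeter = 2(29 + 20) = 98.

98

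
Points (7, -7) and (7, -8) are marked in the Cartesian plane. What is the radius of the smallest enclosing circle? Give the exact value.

0.5

The smallest circle enclosing two points has them as diameter endpoints.
Centre = midpoint = (7, -7.5); r² = |(7, -7)−(7, -8)|²/4 = 1/4 = 0.25.
r = √(0.25) = 0.5.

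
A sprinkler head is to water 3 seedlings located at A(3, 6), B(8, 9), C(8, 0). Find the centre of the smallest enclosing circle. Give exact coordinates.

Side lengths²: AB² = 34, AC² = 61, BC² = 81.
Since BC² = 81 < 61 + 34 = 95, the triangle is acute, so the smallest enclosing circle is the circumcircle.
Circumcentre = (7.3, 4.5), r² = 20.74.
Centre = (7.3, 4.5).

(7.3, 4.5)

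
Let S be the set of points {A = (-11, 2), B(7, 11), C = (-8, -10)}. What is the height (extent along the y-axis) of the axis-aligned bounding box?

21

max y = 11, min y = -10, so height = 21.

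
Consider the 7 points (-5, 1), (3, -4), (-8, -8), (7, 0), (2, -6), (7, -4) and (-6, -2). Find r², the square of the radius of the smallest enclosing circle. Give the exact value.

The farthest pair is (-8, -8)–(7, 0) with squared distance 289. The circle on this segment as diameter has centre (-0.5, -4) and r² = 289/4 = 72.25.
Check (-5, 1): distance² to centre = 45.25 ≤ 72.25, so it lies inside.
All remaining points lie in this disk, and no smaller disk contains both endpoints, so this is the minimum enclosing circle.

72.25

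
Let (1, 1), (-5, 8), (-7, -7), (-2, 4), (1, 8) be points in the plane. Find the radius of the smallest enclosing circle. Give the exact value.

8.5

The farthest pair is (-7, -7)–(1, 8) with squared distance 289. The circle on this segment as diameter has centre (-3, 0.5) and r² = 289/4 = 72.25.
Check (1, 1): distance² to centre = 16.25 ≤ 72.25, so it lies inside.
All remaining points lie in this disk, and no smaller disk contains both endpoints, so this is the minimum enclosing circle.
r = √(72.25) = 8.5.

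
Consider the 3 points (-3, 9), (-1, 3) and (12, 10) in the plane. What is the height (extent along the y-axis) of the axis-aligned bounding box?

7

max y = 10, min y = 3, so height = 7.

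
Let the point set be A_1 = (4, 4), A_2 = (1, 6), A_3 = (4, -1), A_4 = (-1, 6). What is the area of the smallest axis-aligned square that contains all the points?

49

The bounding box has width 5 and height 7.
An axis-aligned square enclosing the set must have side ≥ max(width, height).
So the minimum side is max(5, 7) = 7.
Area = 7² = 49.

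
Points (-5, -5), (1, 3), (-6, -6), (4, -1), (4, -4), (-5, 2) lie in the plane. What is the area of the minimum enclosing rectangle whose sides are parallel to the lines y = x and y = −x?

120

In coordinates u = x + y, v = x − y the rectangle is axis-aligned; the map (x,y)→(u,v) scales areas by 2.
u-values: -10, 4, -12, 3, 0, -3; range = 4 − (-12) = 16.
v-values: 0, -2, 0, 5, 8, -7; range = 8 − (-7) = 15.
Area = (16 × 15) / 2 = 120.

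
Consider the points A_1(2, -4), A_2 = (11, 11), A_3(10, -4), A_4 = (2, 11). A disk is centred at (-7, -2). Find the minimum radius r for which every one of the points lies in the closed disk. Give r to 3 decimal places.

The required radius is the distance from (-7, -2) to the farthest point.
Squared distances: 85, 493, 293, 250.
Maximum is 493, attained at A_2.
r = √493 ≈ 22.204.

22.204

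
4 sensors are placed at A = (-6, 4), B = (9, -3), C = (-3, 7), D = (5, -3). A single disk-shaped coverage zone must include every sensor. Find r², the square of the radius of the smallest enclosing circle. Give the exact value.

A smallest enclosing disk is always determined by at most three of the input points on its boundary.
The farthest pair is A–B with squared distance 274. The circle on this segment as diameter has centre (1.5, 0.5) and r² = 274/4 = 68.5.
Check C: distance² to centre = 62.5 ≤ 68.5, so it lies inside.
All remaining points lie in this disk, and no smaller disk contains both endpoints, so this is the minimum enclosing circle.

68.5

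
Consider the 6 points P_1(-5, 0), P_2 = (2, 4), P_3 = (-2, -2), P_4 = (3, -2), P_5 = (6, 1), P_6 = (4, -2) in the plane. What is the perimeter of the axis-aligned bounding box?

34

Width = max x − min x = 6 − (-5) = 11.
Height = max y − min y = 4 − (-2) = 6.
Perimeter = 2(11 + 6) = 34.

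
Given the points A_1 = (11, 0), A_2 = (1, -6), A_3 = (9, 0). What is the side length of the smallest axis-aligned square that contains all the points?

10

The bounding box has width 10 and height 6.
An axis-aligned square enclosing the set must have side ≥ max(width, height).
So the minimum side is max(10, 6) = 10.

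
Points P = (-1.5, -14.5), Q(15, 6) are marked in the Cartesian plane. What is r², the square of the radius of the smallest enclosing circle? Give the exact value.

173.125

The smallest circle enclosing two points has them as diameter endpoints.
Centre = midpoint = (6.75, -4.25); r² = |PQ|²/4 = 692.5/4 = 173.125.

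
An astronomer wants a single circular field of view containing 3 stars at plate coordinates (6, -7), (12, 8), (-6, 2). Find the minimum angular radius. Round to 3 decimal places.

9.825

Call the three points A, B, C in the order given.
Side lengths²: AB² = 261, AC² = 225, BC² = 360.
Since BC² = 360 < 261 + 225 = 486, the triangle is acute, so the smallest enclosing circle is the circumcircle.
Circumcentre = (99/26, 67/26), r² = 32625/338.
r = √(32625/338) ≈ 9.825.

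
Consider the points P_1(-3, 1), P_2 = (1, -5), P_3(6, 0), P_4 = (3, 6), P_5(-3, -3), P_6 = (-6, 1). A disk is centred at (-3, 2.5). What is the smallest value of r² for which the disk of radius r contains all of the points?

The required radius is the distance from (-3, 2.5) to the farthest point.
Squared distances: 2.25, 72.25, 87.25, 48.25, 30.25, 11.25.
Maximum is 87.25, attained at P_3.

87.25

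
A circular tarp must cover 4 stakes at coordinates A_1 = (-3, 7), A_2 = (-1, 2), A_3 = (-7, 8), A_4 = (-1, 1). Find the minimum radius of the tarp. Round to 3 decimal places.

The farthest pair is A_3–A_4 with squared distance 85. The circle on this segment as diameter has centre (-4, 4.5) and r² = 85/4 = 21.25.
Check A_1: distance² to centre = 7.25 ≤ 21.25, so it lies inside.
All remaining points lie in this disk, and no smaller disk contains both endpoints, so this is the minimum enclosing circle.
r = √(21.25) ≈ 4.610.

4.610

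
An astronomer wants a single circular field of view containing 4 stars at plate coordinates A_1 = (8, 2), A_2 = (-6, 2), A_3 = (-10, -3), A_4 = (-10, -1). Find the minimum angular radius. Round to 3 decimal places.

The minimum enclosing circle of a finite set is fixed by two of the points (as a diameter) or three (as a circumcircle).
The farthest pair is A_1–A_3 with squared distance 349. The circle on this segment as diameter has centre (-1, -0.5) and r² = 349/4 = 87.25.
Check A_2: distance² to centre = 31.25 ≤ 87.25, so it lies inside.
All remaining points lie in this disk, and no smaller disk contains both endpoints, so this is the minimum enclosing circle.
r = √(87.25) ≈ 9.341.

9.341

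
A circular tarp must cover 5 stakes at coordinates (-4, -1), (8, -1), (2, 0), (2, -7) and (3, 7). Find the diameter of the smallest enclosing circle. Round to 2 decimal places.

14.04

A smallest enclosing disk is always determined by at most three of the input points on its boundary.
The farthest pair is (2, -7)–(3, 7) with squared distance 197. The circle on this segment as diameter has centre (2.5, 0) and r² = 197/4 = 49.25.
Check (-4, -1): distance² to centre = 43.25 ≤ 49.25, so it lies inside.
All remaining points lie in this disk, and no smaller disk contains both endpoints, so this is the minimum enclosing circle.
Diameter = 2r = 2√(49.25) ≈ 14.04.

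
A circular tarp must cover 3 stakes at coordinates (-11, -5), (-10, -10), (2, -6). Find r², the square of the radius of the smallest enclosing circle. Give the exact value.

Call the three points A, B, C in the order given.
Side lengths²: AB² = 26, AC² = 170, BC² = 160.
Since AC² = 170 < 160 + 26 = 186, the triangle is acute, so the smallest enclosing circle is the circumcircle.
Circumcentre = (-4.5625, -6.3125), r² = 43.1640625.

43.1640625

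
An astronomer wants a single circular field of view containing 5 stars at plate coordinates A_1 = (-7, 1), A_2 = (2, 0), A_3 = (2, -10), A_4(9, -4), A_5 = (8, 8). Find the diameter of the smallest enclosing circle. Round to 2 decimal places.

19.58

A smallest enclosing disk is always determined by at most three of the input points on its boundary.
The minimum enclosing circle is determined by three boundary points: A_1, A_3, A_5.
Their circumcentre is (103/38, -9/38) with r² = 69185/722.
The farthest remaining point A_4 is at distance² 38785/722 ≤ 69185/722.
Diameter = 2r = 2√(69185/722) ≈ 19.58.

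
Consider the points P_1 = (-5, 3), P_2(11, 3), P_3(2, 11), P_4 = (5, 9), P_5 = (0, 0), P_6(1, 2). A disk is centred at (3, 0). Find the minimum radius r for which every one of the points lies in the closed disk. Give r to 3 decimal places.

The required radius is the distance from (3, 0) to the farthest point.
Squared distances: 73, 73, 122, 85, 9, 8.
Maximum is 122, attained at P_3.
r = √122 ≈ 11.045.

11.045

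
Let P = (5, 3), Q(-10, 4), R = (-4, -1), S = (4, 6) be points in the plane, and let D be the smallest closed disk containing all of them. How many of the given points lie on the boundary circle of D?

A smallest enclosing disk is always determined by at most three of the input points on its boundary.
The farthest pair is P–Q with squared distance 226. The circle on this segment as diameter has centre (-2.5, 3.5) and r² = 226/4 = 56.5.
Check R: distance² to centre = 22.5 ≤ 56.5, so it lies inside.
All remaining points lie in this disk, and no smaller disk contains both endpoints, so this is the minimum enclosing circle.
The points at distance exactly r from the centre are P, Q — 2 points.

2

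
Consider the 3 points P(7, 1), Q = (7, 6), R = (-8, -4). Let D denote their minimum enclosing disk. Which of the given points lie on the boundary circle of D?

Side lengths²: PQ² = 25, PR² = 250, QR² = 325.
Since QR² = 325 ≥ 250 + 25 = 275, the angle opposite QR is not acute, so the smallest enclosing circle has QR as diameter.
Centre = midpoint of QR = (-0.5, 1), r² = 325/4 = 81.25.
The points at distance exactly r from the centre are Q, R — 2 points.

Q, R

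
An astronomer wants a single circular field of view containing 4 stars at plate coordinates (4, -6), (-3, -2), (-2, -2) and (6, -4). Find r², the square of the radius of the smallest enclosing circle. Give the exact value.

21.25

A smallest enclosing disk is always determined by at most three of the input points on its boundary.
The farthest pair is (-3, -2)–(6, -4) with squared distance 85. The circle on this segment as diameter has centre (1.5, -3) and r² = 85/4 = 21.25.
Check (4, -6): distance² to centre = 15.25 ≤ 21.25, so it lies inside.
All remaining points lie in this disk, and no smaller disk contains both endpoints, so this is the minimum enclosing circle.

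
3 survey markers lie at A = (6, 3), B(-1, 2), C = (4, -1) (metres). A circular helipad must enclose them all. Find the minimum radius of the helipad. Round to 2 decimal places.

Side lengths²: AB² = 50, AC² = 20, BC² = 34.
Since AB² = 50 < 34 + 20 = 54, the triangle is acute, so the smallest enclosing circle is the circumcircle.
Circumcentre = (33/13, 29/13), r² = 2125/169.
r = √(2125/169) ≈ 3.55.

3.55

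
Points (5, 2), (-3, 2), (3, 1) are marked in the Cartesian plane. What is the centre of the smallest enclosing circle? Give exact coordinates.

Call the three points A, B, C in the order given.
Side lengths²: AB² = 64, AC² = 5, BC² = 37.
Since AB² = 64 ≥ 37 + 5 = 42, the angle opposite AB is not acute, so the smallest enclosing circle has AB as diameter.
Centre = midpoint of AB = (1, 2), r² = 64/4 = 16.
Centre = (1, 2).

(1, 2)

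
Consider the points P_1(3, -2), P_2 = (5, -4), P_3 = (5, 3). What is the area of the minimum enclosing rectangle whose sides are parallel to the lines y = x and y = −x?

In coordinates u = x + y, v = x − y the rectangle is axis-aligned; the map (x,y)→(u,v) scales areas by 2.
u-values: 1, 1, 8; range = 8 − 1 = 7.
v-values: 5, 9, 2; range = 9 − 2 = 7.
Area = (7 × 7) / 2 = 24.5.

24.5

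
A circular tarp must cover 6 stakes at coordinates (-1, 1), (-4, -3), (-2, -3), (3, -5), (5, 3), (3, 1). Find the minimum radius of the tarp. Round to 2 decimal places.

The minimum enclosing circle of a finite set is fixed by two of the points (as a diameter) or three (as a circumcircle).
The minimum enclosing circle is determined by three boundary points: (-4, -3), (3, -5), (5, 3).
Their circumcentre is (0.6, -0.15) with r² = 29.2825.
The farthest remaining point (-2, -3) is at distance² 14.8825 ≤ 29.2825.
r = √(29.2825) ≈ 5.41.

5.41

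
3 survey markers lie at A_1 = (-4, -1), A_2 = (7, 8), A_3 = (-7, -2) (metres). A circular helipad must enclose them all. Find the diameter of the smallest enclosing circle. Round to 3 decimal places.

17.205

Side lengths²: A_1A_2² = 202, A_1A_3² = 10, A_2A_3² = 296.
Since A_2A_3² = 296 ≥ 202 + 10 = 212, the angle opposite A_2A_3 is not acute, so the smallest enclosing circle has A_2A_3 as diameter.
Centre = midpoint of A_2A_3 = (0, 3), r² = 296/4 = 74.
Diameter = 2r = 2√74 ≈ 17.205.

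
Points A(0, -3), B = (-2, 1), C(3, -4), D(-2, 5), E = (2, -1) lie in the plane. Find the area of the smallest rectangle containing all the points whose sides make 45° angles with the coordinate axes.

42

In coordinates u = x + y, v = x − y the rectangle is axis-aligned; the map (x,y)→(u,v) scales areas by 2.
u-values: -3, -1, -1, 3, 1; range = 3 − (-3) = 6.
v-values: 3, -3, 7, -7, 3; range = 7 − (-7) = 14.
Area = (6 × 14) / 2 = 42.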